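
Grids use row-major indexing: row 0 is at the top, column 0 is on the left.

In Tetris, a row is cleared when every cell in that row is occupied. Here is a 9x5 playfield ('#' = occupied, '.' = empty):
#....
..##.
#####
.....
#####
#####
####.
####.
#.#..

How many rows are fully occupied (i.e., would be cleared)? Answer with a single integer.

Check each row:
  row 0: 4 empty cells -> not full
  row 1: 3 empty cells -> not full
  row 2: 0 empty cells -> FULL (clear)
  row 3: 5 empty cells -> not full
  row 4: 0 empty cells -> FULL (clear)
  row 5: 0 empty cells -> FULL (clear)
  row 6: 1 empty cell -> not full
  row 7: 1 empty cell -> not full
  row 8: 3 empty cells -> not full
Total rows cleared: 3

Answer: 3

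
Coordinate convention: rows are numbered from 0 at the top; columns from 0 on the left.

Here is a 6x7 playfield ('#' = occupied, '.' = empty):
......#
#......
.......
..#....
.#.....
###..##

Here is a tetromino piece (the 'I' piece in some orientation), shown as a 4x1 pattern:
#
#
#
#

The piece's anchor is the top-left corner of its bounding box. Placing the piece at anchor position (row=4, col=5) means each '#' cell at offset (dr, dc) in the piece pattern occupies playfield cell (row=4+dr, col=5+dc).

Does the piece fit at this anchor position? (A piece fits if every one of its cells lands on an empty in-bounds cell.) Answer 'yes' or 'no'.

Answer: no

Derivation:
Check each piece cell at anchor (4, 5):
  offset (0,0) -> (4,5): empty -> OK
  offset (1,0) -> (5,5): occupied ('#') -> FAIL
  offset (2,0) -> (6,5): out of bounds -> FAIL
  offset (3,0) -> (7,5): out of bounds -> FAIL
All cells valid: no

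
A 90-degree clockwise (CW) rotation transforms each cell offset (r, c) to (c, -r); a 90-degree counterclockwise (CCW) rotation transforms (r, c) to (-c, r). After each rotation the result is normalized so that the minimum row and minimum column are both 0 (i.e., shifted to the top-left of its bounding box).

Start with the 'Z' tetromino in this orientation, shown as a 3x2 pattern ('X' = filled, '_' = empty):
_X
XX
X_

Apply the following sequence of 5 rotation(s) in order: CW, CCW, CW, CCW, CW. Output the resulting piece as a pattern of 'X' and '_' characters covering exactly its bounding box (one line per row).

Answer: XX_
_XX

Derivation:
Start:
_X
XX
X_
After rotation 1 (CW):
XX_
_XX
After rotation 2 (CCW):
_X
XX
X_
After rotation 3 (CW):
XX_
_XX
After rotation 4 (CCW):
_X
XX
X_
After rotation 5 (CW):
XX_
_XX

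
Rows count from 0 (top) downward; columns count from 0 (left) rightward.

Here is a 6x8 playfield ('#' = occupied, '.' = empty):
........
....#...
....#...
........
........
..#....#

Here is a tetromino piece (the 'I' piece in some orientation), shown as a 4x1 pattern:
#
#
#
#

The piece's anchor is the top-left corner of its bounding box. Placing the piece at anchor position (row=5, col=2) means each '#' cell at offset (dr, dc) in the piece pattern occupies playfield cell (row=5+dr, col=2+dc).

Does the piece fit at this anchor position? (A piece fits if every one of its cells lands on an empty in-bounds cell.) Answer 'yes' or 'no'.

Answer: no

Derivation:
Check each piece cell at anchor (5, 2):
  offset (0,0) -> (5,2): occupied ('#') -> FAIL
  offset (1,0) -> (6,2): out of bounds -> FAIL
  offset (2,0) -> (7,2): out of bounds -> FAIL
  offset (3,0) -> (8,2): out of bounds -> FAIL
All cells valid: no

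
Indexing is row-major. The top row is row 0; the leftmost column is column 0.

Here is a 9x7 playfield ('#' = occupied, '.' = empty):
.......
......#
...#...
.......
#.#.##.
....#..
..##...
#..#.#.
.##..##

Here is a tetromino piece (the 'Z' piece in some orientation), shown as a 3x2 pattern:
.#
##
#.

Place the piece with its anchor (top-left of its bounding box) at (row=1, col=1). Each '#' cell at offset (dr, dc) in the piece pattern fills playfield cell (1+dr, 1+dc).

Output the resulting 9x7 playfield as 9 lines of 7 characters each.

Fill (1+0,1+1) = (1,2)
Fill (1+1,1+0) = (2,1)
Fill (1+1,1+1) = (2,2)
Fill (1+2,1+0) = (3,1)

Answer: .......
..#...#
.###...
.#.....
#.#.##.
....#..
..##...
#..#.#.
.##..##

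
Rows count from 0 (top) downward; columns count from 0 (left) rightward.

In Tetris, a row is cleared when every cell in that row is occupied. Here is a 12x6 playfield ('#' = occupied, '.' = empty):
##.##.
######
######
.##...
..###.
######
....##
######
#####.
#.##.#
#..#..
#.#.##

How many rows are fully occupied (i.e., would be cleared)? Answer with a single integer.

Check each row:
  row 0: 2 empty cells -> not full
  row 1: 0 empty cells -> FULL (clear)
  row 2: 0 empty cells -> FULL (clear)
  row 3: 4 empty cells -> not full
  row 4: 3 empty cells -> not full
  row 5: 0 empty cells -> FULL (clear)
  row 6: 4 empty cells -> not full
  row 7: 0 empty cells -> FULL (clear)
  row 8: 1 empty cell -> not full
  row 9: 2 empty cells -> not full
  row 10: 4 empty cells -> not full
  row 11: 2 empty cells -> not full
Total rows cleared: 4

Answer: 4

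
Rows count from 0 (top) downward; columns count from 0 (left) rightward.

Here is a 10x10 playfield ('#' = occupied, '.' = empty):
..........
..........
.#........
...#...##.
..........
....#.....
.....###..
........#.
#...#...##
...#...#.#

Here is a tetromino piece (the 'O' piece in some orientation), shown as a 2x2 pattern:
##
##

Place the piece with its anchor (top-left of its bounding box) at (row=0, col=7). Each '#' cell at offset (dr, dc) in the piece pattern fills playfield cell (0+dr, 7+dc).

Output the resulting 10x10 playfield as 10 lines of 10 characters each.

Fill (0+0,7+0) = (0,7)
Fill (0+0,7+1) = (0,8)
Fill (0+1,7+0) = (1,7)
Fill (0+1,7+1) = (1,8)

Answer: .......##.
.......##.
.#........
...#...##.
..........
....#.....
.....###..
........#.
#...#...##
...#...#.#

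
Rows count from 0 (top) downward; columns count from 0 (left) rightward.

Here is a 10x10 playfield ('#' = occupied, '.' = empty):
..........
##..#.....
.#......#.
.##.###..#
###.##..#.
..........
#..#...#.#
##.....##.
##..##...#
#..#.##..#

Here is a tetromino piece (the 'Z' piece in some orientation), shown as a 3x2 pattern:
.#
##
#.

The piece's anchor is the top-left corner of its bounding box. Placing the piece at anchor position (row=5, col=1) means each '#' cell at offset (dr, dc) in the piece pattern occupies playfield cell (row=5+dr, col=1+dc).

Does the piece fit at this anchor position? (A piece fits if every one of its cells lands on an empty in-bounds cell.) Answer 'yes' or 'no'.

Answer: no

Derivation:
Check each piece cell at anchor (5, 1):
  offset (0,1) -> (5,2): empty -> OK
  offset (1,0) -> (6,1): empty -> OK
  offset (1,1) -> (6,2): empty -> OK
  offset (2,0) -> (7,1): occupied ('#') -> FAIL
All cells valid: no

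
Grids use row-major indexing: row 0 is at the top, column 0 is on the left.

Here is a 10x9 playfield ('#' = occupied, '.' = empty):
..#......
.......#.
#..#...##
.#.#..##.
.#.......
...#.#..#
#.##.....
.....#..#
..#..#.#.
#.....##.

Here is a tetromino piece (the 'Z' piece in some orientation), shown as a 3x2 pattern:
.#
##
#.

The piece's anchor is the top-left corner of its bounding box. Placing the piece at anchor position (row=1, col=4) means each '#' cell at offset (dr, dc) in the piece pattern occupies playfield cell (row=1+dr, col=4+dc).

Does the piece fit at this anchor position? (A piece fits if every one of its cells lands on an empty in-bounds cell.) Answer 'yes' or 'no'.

Check each piece cell at anchor (1, 4):
  offset (0,1) -> (1,5): empty -> OK
  offset (1,0) -> (2,4): empty -> OK
  offset (1,1) -> (2,5): empty -> OK
  offset (2,0) -> (3,4): empty -> OK
All cells valid: yes

Answer: yes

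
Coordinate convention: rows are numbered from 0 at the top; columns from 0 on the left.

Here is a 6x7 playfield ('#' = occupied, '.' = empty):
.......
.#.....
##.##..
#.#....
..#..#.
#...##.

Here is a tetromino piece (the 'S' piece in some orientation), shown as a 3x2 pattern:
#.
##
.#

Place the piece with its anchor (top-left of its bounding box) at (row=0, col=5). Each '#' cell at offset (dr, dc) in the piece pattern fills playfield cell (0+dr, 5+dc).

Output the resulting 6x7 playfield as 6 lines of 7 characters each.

Answer: .....#.
.#...##
##.##.#
#.#....
..#..#.
#...##.

Derivation:
Fill (0+0,5+0) = (0,5)
Fill (0+1,5+0) = (1,5)
Fill (0+1,5+1) = (1,6)
Fill (0+2,5+1) = (2,6)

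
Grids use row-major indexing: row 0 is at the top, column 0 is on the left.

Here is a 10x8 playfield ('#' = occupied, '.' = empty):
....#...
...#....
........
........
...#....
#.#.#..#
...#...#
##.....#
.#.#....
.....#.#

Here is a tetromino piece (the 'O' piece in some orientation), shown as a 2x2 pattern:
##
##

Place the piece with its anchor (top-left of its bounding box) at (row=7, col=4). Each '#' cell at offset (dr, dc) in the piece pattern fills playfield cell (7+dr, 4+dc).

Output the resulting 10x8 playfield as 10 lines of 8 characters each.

Fill (7+0,4+0) = (7,4)
Fill (7+0,4+1) = (7,5)
Fill (7+1,4+0) = (8,4)
Fill (7+1,4+1) = (8,5)

Answer: ....#...
...#....
........
........
...#....
#.#.#..#
...#...#
##..##.#
.#.###..
.....#.#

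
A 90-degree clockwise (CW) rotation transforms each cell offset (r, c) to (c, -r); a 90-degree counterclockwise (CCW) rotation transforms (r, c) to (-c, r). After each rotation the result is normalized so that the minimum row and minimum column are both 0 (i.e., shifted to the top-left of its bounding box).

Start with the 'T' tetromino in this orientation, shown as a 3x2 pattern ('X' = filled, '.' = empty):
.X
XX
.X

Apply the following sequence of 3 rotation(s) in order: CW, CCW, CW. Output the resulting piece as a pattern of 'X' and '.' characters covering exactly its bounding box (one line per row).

Start:
.X
XX
.X
After rotation 1 (CW):
.X.
XXX
After rotation 2 (CCW):
.X
XX
.X
After rotation 3 (CW):
.X.
XXX

Answer: .X.
XXX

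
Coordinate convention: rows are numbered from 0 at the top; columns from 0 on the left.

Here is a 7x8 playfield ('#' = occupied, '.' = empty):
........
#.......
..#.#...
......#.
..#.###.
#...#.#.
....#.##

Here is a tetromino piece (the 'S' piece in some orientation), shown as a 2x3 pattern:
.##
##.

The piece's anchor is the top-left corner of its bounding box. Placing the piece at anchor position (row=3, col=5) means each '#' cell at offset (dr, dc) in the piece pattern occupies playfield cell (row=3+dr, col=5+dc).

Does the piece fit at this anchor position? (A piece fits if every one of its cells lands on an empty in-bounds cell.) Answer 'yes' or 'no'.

Answer: no

Derivation:
Check each piece cell at anchor (3, 5):
  offset (0,1) -> (3,6): occupied ('#') -> FAIL
  offset (0,2) -> (3,7): empty -> OK
  offset (1,0) -> (4,5): occupied ('#') -> FAIL
  offset (1,1) -> (4,6): occupied ('#') -> FAIL
All cells valid: no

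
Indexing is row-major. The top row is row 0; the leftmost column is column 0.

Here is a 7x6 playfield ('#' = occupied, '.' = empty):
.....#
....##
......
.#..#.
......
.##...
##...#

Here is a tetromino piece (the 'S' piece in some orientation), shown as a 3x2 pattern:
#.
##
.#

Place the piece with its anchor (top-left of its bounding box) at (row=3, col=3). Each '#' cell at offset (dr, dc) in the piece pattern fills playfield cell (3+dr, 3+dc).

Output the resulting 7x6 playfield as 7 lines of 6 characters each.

Fill (3+0,3+0) = (3,3)
Fill (3+1,3+0) = (4,3)
Fill (3+1,3+1) = (4,4)
Fill (3+2,3+1) = (5,4)

Answer: .....#
....##
......
.#.##.
...##.
.##.#.
##...#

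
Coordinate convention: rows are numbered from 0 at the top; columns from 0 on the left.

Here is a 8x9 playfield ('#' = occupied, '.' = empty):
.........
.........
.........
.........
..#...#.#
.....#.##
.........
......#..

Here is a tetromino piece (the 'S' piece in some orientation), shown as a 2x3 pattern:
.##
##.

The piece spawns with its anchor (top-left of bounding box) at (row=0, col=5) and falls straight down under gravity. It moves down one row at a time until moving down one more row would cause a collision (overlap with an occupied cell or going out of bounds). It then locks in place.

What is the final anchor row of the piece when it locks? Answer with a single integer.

Spawn at (row=0, col=5). Try each row:
  row 0: fits
  row 1: fits
  row 2: fits
  row 3: blocked -> lock at row 2

Answer: 2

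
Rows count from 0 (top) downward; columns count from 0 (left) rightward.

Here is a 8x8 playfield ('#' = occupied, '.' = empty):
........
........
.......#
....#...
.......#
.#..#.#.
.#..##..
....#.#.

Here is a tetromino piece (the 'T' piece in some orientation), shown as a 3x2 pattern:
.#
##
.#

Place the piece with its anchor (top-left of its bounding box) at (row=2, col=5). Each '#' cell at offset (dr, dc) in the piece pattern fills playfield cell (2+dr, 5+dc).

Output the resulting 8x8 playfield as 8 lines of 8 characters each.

Fill (2+0,5+1) = (2,6)
Fill (2+1,5+0) = (3,5)
Fill (2+1,5+1) = (3,6)
Fill (2+2,5+1) = (4,6)

Answer: ........
........
......##
....###.
......##
.#..#.#.
.#..##..
....#.#.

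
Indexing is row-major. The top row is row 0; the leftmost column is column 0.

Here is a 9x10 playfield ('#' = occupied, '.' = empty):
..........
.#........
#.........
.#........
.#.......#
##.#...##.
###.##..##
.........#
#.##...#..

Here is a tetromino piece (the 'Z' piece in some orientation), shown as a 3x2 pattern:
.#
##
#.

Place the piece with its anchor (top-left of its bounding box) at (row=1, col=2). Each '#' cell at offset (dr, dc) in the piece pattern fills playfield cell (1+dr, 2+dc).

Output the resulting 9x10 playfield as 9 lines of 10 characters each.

Fill (1+0,2+1) = (1,3)
Fill (1+1,2+0) = (2,2)
Fill (1+1,2+1) = (2,3)
Fill (1+2,2+0) = (3,2)

Answer: ..........
.#.#......
#.##......
.##.......
.#.......#
##.#...##.
###.##..##
.........#
#.##...#..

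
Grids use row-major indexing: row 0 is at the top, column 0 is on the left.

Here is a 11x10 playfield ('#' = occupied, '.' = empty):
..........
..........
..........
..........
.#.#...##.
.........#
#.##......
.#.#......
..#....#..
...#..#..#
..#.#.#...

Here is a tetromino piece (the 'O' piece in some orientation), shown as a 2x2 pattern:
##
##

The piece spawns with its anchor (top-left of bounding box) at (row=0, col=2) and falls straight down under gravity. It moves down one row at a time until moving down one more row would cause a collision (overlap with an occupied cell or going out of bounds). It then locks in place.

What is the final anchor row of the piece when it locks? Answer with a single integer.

Answer: 2

Derivation:
Spawn at (row=0, col=2). Try each row:
  row 0: fits
  row 1: fits
  row 2: fits
  row 3: blocked -> lock at row 2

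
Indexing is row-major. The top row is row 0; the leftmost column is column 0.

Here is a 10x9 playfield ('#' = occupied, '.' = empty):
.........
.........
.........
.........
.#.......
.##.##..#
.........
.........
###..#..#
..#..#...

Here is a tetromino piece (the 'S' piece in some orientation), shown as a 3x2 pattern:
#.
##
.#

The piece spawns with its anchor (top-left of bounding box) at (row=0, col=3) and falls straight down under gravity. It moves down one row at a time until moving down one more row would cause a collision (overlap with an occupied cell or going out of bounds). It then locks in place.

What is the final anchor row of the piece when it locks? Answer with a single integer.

Spawn at (row=0, col=3). Try each row:
  row 0: fits
  row 1: fits
  row 2: fits
  row 3: blocked -> lock at row 2

Answer: 2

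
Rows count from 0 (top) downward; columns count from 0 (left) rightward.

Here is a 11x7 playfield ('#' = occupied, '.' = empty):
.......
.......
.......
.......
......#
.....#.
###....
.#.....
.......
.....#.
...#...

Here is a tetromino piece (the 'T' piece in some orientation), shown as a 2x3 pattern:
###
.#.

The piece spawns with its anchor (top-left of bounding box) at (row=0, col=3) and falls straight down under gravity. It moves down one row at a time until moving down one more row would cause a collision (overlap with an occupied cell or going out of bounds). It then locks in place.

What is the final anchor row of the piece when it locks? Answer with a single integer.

Answer: 4

Derivation:
Spawn at (row=0, col=3). Try each row:
  row 0: fits
  row 1: fits
  row 2: fits
  row 3: fits
  row 4: fits
  row 5: blocked -> lock at row 4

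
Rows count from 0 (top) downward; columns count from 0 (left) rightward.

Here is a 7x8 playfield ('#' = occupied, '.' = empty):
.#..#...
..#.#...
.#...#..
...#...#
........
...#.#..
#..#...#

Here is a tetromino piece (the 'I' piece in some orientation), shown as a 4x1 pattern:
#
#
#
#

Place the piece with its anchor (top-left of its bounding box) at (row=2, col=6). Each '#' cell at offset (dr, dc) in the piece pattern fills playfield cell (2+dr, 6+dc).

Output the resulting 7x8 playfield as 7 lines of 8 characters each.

Fill (2+0,6+0) = (2,6)
Fill (2+1,6+0) = (3,6)
Fill (2+2,6+0) = (4,6)
Fill (2+3,6+0) = (5,6)

Answer: .#..#...
..#.#...
.#...##.
...#..##
......#.
...#.##.
#..#...#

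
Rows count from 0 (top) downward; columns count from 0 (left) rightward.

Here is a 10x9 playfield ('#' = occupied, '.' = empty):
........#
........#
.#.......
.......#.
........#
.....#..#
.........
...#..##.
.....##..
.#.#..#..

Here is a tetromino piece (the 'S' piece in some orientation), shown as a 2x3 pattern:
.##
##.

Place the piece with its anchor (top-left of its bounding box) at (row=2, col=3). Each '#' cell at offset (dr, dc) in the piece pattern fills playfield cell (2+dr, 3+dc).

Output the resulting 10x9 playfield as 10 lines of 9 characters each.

Answer: ........#
........#
.#..##...
...##..#.
........#
.....#..#
.........
...#..##.
.....##..
.#.#..#..

Derivation:
Fill (2+0,3+1) = (2,4)
Fill (2+0,3+2) = (2,5)
Fill (2+1,3+0) = (3,3)
Fill (2+1,3+1) = (3,4)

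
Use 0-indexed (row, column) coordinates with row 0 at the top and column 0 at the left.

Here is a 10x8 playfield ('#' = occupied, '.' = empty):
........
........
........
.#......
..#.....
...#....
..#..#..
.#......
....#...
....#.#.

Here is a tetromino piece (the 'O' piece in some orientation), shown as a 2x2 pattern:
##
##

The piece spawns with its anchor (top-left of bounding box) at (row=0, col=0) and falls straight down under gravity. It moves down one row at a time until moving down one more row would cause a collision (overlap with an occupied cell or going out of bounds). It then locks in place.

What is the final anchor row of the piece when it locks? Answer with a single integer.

Answer: 1

Derivation:
Spawn at (row=0, col=0). Try each row:
  row 0: fits
  row 1: fits
  row 2: blocked -> lock at row 1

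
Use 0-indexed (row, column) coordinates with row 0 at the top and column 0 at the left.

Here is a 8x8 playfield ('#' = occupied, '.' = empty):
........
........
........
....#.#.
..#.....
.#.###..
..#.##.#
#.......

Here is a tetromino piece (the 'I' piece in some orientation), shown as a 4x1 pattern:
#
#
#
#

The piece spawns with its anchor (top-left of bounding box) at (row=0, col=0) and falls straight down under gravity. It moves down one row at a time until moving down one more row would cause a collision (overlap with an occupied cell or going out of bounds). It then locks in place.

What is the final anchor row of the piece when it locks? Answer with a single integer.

Spawn at (row=0, col=0). Try each row:
  row 0: fits
  row 1: fits
  row 2: fits
  row 3: fits
  row 4: blocked -> lock at row 3

Answer: 3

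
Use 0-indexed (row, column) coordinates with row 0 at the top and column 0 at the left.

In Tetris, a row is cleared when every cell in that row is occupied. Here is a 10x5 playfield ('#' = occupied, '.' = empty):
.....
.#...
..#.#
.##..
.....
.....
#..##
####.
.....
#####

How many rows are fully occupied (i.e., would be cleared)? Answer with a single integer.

Answer: 1

Derivation:
Check each row:
  row 0: 5 empty cells -> not full
  row 1: 4 empty cells -> not full
  row 2: 3 empty cells -> not full
  row 3: 3 empty cells -> not full
  row 4: 5 empty cells -> not full
  row 5: 5 empty cells -> not full
  row 6: 2 empty cells -> not full
  row 7: 1 empty cell -> not full
  row 8: 5 empty cells -> not full
  row 9: 0 empty cells -> FULL (clear)
Total rows cleared: 1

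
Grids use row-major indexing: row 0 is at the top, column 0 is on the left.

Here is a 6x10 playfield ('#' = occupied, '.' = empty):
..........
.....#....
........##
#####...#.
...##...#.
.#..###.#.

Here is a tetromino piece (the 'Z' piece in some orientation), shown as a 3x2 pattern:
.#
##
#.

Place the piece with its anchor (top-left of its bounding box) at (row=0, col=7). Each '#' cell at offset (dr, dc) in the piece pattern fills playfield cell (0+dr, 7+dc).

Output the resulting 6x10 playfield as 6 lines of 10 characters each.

Fill (0+0,7+1) = (0,8)
Fill (0+1,7+0) = (1,7)
Fill (0+1,7+1) = (1,8)
Fill (0+2,7+0) = (2,7)

Answer: ........#.
.....#.##.
.......###
#####...#.
...##...#.
.#..###.#.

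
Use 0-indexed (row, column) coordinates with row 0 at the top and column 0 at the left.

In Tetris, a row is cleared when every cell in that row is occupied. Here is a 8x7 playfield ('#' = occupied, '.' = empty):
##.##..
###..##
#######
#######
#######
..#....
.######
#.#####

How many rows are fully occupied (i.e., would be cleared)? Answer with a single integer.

Answer: 3

Derivation:
Check each row:
  row 0: 3 empty cells -> not full
  row 1: 2 empty cells -> not full
  row 2: 0 empty cells -> FULL (clear)
  row 3: 0 empty cells -> FULL (clear)
  row 4: 0 empty cells -> FULL (clear)
  row 5: 6 empty cells -> not full
  row 6: 1 empty cell -> not full
  row 7: 1 empty cell -> not full
Total rows cleared: 3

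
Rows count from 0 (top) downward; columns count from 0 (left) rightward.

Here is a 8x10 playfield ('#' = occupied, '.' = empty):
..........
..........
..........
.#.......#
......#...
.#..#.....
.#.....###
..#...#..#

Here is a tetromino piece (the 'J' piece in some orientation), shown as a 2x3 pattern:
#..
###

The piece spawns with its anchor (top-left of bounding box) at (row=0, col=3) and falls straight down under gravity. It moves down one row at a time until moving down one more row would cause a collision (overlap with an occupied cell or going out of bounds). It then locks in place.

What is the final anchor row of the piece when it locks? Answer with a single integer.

Spawn at (row=0, col=3). Try each row:
  row 0: fits
  row 1: fits
  row 2: fits
  row 3: fits
  row 4: blocked -> lock at row 3

Answer: 3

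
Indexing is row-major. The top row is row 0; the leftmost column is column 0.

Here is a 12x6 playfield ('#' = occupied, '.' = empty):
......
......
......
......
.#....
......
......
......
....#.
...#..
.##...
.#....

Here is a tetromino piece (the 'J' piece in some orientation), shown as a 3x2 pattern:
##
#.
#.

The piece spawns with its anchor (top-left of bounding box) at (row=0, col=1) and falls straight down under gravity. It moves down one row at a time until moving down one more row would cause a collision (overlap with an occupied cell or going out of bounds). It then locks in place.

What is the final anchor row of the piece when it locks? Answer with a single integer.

Answer: 1

Derivation:
Spawn at (row=0, col=1). Try each row:
  row 0: fits
  row 1: fits
  row 2: blocked -> lock at row 1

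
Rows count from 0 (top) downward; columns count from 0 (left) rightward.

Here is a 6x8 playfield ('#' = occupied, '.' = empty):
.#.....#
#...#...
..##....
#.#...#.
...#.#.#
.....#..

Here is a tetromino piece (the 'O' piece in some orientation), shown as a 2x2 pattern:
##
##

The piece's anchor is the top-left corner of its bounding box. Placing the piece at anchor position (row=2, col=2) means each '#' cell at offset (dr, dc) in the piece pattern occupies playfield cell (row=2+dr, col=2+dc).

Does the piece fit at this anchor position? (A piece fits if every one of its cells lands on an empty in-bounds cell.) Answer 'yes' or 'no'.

Check each piece cell at anchor (2, 2):
  offset (0,0) -> (2,2): occupied ('#') -> FAIL
  offset (0,1) -> (2,3): occupied ('#') -> FAIL
  offset (1,0) -> (3,2): occupied ('#') -> FAIL
  offset (1,1) -> (3,3): empty -> OK
All cells valid: no

Answer: no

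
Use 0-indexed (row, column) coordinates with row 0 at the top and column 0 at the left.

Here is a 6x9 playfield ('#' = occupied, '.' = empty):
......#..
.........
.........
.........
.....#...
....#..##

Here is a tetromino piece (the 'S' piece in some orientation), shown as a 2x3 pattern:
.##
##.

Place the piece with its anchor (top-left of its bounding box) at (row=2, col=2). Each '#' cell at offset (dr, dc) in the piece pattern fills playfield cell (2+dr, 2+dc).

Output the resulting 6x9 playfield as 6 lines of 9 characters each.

Answer: ......#..
.........
...##....
..##.....
.....#...
....#..##

Derivation:
Fill (2+0,2+1) = (2,3)
Fill (2+0,2+2) = (2,4)
Fill (2+1,2+0) = (3,2)
Fill (2+1,2+1) = (3,3)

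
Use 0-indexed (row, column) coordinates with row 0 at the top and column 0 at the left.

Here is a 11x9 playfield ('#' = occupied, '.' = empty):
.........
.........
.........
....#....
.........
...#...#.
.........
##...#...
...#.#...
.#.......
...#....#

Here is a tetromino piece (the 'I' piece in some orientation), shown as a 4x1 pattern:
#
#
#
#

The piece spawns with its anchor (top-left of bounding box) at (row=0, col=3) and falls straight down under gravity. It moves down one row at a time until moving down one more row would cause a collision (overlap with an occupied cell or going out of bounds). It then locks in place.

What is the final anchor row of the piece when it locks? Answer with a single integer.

Spawn at (row=0, col=3). Try each row:
  row 0: fits
  row 1: fits
  row 2: blocked -> lock at row 1

Answer: 1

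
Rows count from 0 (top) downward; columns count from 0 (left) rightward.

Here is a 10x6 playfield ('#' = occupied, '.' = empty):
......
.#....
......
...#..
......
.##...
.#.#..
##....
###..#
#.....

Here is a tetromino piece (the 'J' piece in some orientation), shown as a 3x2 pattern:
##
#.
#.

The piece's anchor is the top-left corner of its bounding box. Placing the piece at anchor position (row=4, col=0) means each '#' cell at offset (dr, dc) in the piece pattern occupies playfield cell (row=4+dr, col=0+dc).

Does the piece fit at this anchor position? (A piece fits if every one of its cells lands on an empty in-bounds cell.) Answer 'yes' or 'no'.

Check each piece cell at anchor (4, 0):
  offset (0,0) -> (4,0): empty -> OK
  offset (0,1) -> (4,1): empty -> OK
  offset (1,0) -> (5,0): empty -> OK
  offset (2,0) -> (6,0): empty -> OK
All cells valid: yes

Answer: yes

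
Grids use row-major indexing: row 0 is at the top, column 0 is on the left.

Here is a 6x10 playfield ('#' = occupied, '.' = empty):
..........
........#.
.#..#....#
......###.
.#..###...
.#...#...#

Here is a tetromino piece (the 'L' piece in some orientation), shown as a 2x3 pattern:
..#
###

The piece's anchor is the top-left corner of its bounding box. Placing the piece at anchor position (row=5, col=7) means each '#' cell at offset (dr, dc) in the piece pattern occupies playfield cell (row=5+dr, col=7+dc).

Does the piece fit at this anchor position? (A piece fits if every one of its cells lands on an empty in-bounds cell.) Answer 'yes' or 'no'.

Check each piece cell at anchor (5, 7):
  offset (0,2) -> (5,9): occupied ('#') -> FAIL
  offset (1,0) -> (6,7): out of bounds -> FAIL
  offset (1,1) -> (6,8): out of bounds -> FAIL
  offset (1,2) -> (6,9): out of bounds -> FAIL
All cells valid: no

Answer: no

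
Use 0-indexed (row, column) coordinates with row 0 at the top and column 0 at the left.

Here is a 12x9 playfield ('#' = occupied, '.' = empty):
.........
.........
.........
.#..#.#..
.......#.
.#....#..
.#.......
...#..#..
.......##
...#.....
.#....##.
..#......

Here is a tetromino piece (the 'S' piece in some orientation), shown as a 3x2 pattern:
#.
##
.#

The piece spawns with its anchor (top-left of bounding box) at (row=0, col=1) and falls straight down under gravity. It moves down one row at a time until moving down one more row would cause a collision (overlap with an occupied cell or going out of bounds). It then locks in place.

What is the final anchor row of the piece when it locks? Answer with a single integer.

Answer: 1

Derivation:
Spawn at (row=0, col=1). Try each row:
  row 0: fits
  row 1: fits
  row 2: blocked -> lock at row 1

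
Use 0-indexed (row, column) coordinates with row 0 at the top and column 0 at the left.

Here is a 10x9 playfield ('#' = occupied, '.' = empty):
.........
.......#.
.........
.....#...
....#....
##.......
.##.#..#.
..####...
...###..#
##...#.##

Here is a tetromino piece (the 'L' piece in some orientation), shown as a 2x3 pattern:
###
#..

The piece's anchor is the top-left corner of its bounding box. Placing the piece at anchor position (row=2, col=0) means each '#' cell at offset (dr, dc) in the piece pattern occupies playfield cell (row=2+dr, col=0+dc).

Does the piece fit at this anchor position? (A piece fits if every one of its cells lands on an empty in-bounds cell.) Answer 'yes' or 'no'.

Answer: yes

Derivation:
Check each piece cell at anchor (2, 0):
  offset (0,0) -> (2,0): empty -> OK
  offset (0,1) -> (2,1): empty -> OK
  offset (0,2) -> (2,2): empty -> OK
  offset (1,0) -> (3,0): empty -> OK
All cells valid: yes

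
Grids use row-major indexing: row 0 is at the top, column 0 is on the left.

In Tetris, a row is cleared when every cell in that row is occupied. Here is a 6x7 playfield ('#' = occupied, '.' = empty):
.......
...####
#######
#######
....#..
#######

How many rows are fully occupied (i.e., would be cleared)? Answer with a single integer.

Answer: 3

Derivation:
Check each row:
  row 0: 7 empty cells -> not full
  row 1: 3 empty cells -> not full
  row 2: 0 empty cells -> FULL (clear)
  row 3: 0 empty cells -> FULL (clear)
  row 4: 6 empty cells -> not full
  row 5: 0 empty cells -> FULL (clear)
Total rows cleared: 3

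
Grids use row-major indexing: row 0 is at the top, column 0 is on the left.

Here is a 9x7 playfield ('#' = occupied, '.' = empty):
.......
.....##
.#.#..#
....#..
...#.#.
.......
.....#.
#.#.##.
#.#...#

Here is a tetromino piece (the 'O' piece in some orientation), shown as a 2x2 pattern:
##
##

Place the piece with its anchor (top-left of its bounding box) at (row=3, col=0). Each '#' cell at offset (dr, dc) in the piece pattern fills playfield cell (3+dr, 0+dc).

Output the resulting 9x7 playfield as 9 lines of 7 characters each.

Answer: .......
.....##
.#.#..#
##..#..
##.#.#.
.......
.....#.
#.#.##.
#.#...#

Derivation:
Fill (3+0,0+0) = (3,0)
Fill (3+0,0+1) = (3,1)
Fill (3+1,0+0) = (4,0)
Fill (3+1,0+1) = (4,1)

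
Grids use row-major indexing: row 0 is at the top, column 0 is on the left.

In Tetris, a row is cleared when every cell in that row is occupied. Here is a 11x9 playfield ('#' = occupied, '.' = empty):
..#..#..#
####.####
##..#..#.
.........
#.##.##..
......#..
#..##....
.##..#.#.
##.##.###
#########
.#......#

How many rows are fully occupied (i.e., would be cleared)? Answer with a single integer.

Answer: 1

Derivation:
Check each row:
  row 0: 6 empty cells -> not full
  row 1: 1 empty cell -> not full
  row 2: 5 empty cells -> not full
  row 3: 9 empty cells -> not full
  row 4: 4 empty cells -> not full
  row 5: 8 empty cells -> not full
  row 6: 6 empty cells -> not full
  row 7: 5 empty cells -> not full
  row 8: 2 empty cells -> not full
  row 9: 0 empty cells -> FULL (clear)
  row 10: 7 empty cells -> not full
Total rows cleared: 1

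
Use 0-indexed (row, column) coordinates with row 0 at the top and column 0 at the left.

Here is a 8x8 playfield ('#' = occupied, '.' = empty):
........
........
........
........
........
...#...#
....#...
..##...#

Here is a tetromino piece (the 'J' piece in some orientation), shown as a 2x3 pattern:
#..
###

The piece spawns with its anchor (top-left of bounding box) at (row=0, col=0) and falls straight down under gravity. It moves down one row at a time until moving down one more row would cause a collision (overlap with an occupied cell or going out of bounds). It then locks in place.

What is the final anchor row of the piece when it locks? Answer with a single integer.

Answer: 5

Derivation:
Spawn at (row=0, col=0). Try each row:
  row 0: fits
  row 1: fits
  row 2: fits
  row 3: fits
  row 4: fits
  row 5: fits
  row 6: blocked -> lock at row 5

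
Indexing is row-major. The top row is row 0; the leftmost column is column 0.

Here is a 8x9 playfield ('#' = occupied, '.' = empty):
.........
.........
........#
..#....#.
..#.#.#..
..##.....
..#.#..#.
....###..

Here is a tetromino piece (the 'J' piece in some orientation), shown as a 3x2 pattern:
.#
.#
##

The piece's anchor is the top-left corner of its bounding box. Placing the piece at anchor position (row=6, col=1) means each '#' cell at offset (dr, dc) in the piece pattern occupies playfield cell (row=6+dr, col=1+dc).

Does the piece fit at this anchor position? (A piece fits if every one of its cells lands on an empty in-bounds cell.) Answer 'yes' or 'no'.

Answer: no

Derivation:
Check each piece cell at anchor (6, 1):
  offset (0,1) -> (6,2): occupied ('#') -> FAIL
  offset (1,1) -> (7,2): empty -> OK
  offset (2,0) -> (8,1): out of bounds -> FAIL
  offset (2,1) -> (8,2): out of bounds -> FAIL
All cells valid: no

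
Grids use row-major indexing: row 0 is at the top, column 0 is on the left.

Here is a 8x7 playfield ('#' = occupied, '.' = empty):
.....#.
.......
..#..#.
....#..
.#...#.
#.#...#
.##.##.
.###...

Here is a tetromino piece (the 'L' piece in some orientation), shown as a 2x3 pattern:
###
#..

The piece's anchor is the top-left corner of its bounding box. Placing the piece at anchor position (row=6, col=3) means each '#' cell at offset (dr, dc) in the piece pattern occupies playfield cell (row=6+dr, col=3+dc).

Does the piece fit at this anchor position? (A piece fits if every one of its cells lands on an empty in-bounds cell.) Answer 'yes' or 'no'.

Answer: no

Derivation:
Check each piece cell at anchor (6, 3):
  offset (0,0) -> (6,3): empty -> OK
  offset (0,1) -> (6,4): occupied ('#') -> FAIL
  offset (0,2) -> (6,5): occupied ('#') -> FAIL
  offset (1,0) -> (7,3): occupied ('#') -> FAIL
All cells valid: no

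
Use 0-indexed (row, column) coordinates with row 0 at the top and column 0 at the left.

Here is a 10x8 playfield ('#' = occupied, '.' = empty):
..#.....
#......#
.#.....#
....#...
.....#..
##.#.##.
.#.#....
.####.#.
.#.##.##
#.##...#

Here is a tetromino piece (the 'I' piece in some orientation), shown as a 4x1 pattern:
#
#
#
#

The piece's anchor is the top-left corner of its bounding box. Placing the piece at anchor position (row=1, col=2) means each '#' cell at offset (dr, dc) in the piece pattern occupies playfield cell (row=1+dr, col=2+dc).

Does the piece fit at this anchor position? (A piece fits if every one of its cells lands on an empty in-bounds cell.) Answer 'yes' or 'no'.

Answer: yes

Derivation:
Check each piece cell at anchor (1, 2):
  offset (0,0) -> (1,2): empty -> OK
  offset (1,0) -> (2,2): empty -> OK
  offset (2,0) -> (3,2): empty -> OK
  offset (3,0) -> (4,2): empty -> OK
All cells valid: yes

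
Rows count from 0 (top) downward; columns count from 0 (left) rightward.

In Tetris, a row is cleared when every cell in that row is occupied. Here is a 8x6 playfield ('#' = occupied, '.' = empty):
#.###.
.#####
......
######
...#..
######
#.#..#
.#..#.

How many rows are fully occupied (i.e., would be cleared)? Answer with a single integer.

Check each row:
  row 0: 2 empty cells -> not full
  row 1: 1 empty cell -> not full
  row 2: 6 empty cells -> not full
  row 3: 0 empty cells -> FULL (clear)
  row 4: 5 empty cells -> not full
  row 5: 0 empty cells -> FULL (clear)
  row 6: 3 empty cells -> not full
  row 7: 4 empty cells -> not full
Total rows cleared: 2

Answer: 2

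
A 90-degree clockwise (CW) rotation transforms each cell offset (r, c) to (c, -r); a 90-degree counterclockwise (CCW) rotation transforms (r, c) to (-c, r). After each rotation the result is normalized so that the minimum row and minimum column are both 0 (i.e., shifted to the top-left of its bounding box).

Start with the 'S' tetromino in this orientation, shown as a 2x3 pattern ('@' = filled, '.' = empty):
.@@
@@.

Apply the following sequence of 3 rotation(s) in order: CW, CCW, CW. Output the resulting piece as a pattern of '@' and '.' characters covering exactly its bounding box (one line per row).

Start:
.@@
@@.
After rotation 1 (CW):
@.
@@
.@
After rotation 2 (CCW):
.@@
@@.
After rotation 3 (CW):
@.
@@
.@

Answer: @.
@@
.@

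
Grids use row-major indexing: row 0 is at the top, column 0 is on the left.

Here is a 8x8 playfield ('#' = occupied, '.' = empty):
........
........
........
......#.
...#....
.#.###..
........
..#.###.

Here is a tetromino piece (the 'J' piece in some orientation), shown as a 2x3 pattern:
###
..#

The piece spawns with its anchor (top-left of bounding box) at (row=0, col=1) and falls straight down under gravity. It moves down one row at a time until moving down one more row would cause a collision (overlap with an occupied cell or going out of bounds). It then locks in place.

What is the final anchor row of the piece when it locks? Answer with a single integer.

Spawn at (row=0, col=1). Try each row:
  row 0: fits
  row 1: fits
  row 2: fits
  row 3: blocked -> lock at row 2

Answer: 2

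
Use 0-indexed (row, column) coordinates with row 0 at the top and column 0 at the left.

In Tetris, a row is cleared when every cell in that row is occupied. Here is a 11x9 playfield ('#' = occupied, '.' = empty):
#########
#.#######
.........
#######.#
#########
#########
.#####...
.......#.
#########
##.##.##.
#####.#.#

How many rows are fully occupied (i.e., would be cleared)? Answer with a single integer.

Answer: 4

Derivation:
Check each row:
  row 0: 0 empty cells -> FULL (clear)
  row 1: 1 empty cell -> not full
  row 2: 9 empty cells -> not full
  row 3: 1 empty cell -> not full
  row 4: 0 empty cells -> FULL (clear)
  row 5: 0 empty cells -> FULL (clear)
  row 6: 4 empty cells -> not full
  row 7: 8 empty cells -> not full
  row 8: 0 empty cells -> FULL (clear)
  row 9: 3 empty cells -> not full
  row 10: 2 empty cells -> not full
Total rows cleared: 4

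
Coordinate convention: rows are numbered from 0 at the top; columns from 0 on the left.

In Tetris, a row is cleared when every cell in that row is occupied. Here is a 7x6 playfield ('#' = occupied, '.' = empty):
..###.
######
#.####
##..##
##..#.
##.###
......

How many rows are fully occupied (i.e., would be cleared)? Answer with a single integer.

Answer: 1

Derivation:
Check each row:
  row 0: 3 empty cells -> not full
  row 1: 0 empty cells -> FULL (clear)
  row 2: 1 empty cell -> not full
  row 3: 2 empty cells -> not full
  row 4: 3 empty cells -> not full
  row 5: 1 empty cell -> not full
  row 6: 6 empty cells -> not full
Total rows cleared: 1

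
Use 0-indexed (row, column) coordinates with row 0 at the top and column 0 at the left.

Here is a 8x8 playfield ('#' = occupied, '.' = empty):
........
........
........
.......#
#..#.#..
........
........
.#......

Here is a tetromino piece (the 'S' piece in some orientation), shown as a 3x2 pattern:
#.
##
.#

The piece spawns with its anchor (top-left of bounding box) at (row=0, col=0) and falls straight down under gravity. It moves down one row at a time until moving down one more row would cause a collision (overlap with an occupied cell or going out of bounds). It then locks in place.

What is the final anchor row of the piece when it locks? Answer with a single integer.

Spawn at (row=0, col=0). Try each row:
  row 0: fits
  row 1: fits
  row 2: fits
  row 3: blocked -> lock at row 2

Answer: 2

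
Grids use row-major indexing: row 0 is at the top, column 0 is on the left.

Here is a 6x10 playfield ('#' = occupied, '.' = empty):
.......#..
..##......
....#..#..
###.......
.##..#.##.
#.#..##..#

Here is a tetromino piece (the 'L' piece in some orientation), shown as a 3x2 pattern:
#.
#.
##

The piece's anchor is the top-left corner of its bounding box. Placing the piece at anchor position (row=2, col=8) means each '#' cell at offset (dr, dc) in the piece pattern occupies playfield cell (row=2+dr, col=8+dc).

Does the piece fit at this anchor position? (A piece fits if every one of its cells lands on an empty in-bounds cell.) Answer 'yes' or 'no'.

Check each piece cell at anchor (2, 8):
  offset (0,0) -> (2,8): empty -> OK
  offset (1,0) -> (3,8): empty -> OK
  offset (2,0) -> (4,8): occupied ('#') -> FAIL
  offset (2,1) -> (4,9): empty -> OK
All cells valid: no

Answer: no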